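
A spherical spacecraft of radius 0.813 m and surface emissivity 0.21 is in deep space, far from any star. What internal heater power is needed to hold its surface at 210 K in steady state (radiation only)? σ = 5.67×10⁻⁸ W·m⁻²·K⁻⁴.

P = εσ·4πr²·T⁴.
4πr² = 8.306 m²; T⁴ = 1.945×10⁹ K⁴.
P = 0.21·5.67×10⁻⁸·8.306·1.945×10⁹.

P ≈ 192 W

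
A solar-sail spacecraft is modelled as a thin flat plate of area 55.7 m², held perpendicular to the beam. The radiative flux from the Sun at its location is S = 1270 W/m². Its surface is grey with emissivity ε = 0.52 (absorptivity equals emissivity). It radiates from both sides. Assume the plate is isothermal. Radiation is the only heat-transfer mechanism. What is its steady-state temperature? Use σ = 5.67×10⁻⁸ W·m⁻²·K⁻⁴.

At equilibrium, absorbed power = emitted power.
Absorbing cross-section = A = 55.70 m²; emitting surface = 2A = 111.4 m² (ratio 2).
εS·A_cross = εσ·A_surf·T⁴  ⇒  T⁴ = S/(2σ)   (ε cancels).
T⁴ = 1270/(2·5.67×10⁻⁸) = 1.120×10¹⁰ K⁴.
T = (1.120×10¹⁰)^(1/4).

T ≈ 325 K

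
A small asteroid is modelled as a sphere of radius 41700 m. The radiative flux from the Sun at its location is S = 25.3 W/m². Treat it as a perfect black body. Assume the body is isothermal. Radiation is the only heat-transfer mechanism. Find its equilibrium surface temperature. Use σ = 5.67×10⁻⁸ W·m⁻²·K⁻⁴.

At equilibrium, absorbed power = emitted power.
Absorbing cross-section = πr² = 5.463×10⁹ m²; emitting surface = 4πr² = 2.185×10¹⁰ m² (ratio 4).
S·A_cross = εσ·A_surf·T⁴  ⇒  T⁴ = S/(4σ).
T⁴ = 1.00·25.3/(4·5.67×10⁻⁸) = 1.116×10⁸ K⁴.
T = (1.116×10⁸)^(1/4).

T ≈ 103 K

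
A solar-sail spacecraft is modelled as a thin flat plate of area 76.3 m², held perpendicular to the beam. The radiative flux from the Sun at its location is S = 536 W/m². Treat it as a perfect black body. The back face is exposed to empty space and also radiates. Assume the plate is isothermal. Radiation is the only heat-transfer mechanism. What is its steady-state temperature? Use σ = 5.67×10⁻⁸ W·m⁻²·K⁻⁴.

At equilibrium, absorbed power = emitted power.
Absorbing cross-section = A = 76.30 m²; emitting surface = 2A = 152.6 m² (ratio 2).
S·A_cross = εσ·A_surf·T⁴  ⇒  T⁴ = S/(2σ).
T⁴ = 1.00·536/(2·5.67×10⁻⁸) = 4.727×10⁹ K⁴.
T = (4.727×10⁹)^(1/4).

T ≈ 262 K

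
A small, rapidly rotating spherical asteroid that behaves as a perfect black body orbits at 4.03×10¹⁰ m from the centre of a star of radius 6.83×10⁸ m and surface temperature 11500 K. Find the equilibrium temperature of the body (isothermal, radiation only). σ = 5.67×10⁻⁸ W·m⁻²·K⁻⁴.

The star's surface emits σT_*⁴; at distance d the flux is S = σT_*⁴(R_*/d)².
S = 5.67×10⁻⁸·(11500)⁴·(6.83×10⁸/4.03×10¹⁰)² = 2.848×10⁵ W/m².
For an isothermal sphere T⁴ = (1−a)S/(4σ) = 1.256×10¹² K⁴.

T ≈ 1060 K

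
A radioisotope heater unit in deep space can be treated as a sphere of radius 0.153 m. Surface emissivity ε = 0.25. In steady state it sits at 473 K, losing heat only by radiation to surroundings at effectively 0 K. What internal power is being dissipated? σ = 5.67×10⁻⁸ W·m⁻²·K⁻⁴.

Steady state: P = εσA T⁴.
A = 4πr² = 0.2942 m²; T⁴ = (473)⁴ = 5.005×10¹⁰ K⁴.
P = 0.25 × 5.67×10⁻⁸ × 0.2942 × 5.005×10¹⁰.

P ≈ 209 W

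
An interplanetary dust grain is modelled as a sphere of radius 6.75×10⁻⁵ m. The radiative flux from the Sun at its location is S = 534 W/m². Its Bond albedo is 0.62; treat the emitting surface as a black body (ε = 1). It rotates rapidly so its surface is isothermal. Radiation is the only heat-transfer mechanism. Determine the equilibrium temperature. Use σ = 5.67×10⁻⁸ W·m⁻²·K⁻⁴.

T ≈ 173 K

At equilibrium, absorbed power = emitted power.
Absorbing cross-section = πr² = 1.431×10⁻⁸ m²; emitting surface = 4πr² = 5.726×10⁻⁸ m² (ratio 4).
(1−a)S·A_cross = εσ·A_surf·T⁴  ⇒  T⁴ = (1−a)S/(4σ).
T⁴ = 0.380·534/(4·5.67×10⁻⁸) = 8.947×10⁸ K⁴.
T = (8.947×10⁸)^(1/4).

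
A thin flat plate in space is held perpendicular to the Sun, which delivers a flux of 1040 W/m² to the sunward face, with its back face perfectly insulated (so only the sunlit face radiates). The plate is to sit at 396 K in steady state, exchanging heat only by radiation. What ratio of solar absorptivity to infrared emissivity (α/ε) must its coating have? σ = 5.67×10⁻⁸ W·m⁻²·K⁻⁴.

Balance: αS·A = εσ·1A·T⁴ ⇒ α/ε = σT⁴/S.
α/ε = 5.67×10⁻⁸·(396)⁴/1040 = 5.67×10⁻⁸·2.459×10¹⁰/1040.

α/ε ≈ 1.34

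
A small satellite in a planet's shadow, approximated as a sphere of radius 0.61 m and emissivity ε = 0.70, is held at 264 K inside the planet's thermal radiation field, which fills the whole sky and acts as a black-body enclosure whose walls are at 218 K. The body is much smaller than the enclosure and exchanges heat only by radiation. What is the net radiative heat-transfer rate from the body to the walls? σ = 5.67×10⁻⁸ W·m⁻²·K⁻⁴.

For a small grey body in a large enclosure: P_net = εσA(T_body⁴ − T_wall⁴).
A = 4πr² = 4.676 m²; T_body⁴ − T_wall⁴ = 4.858×10⁹ − 2.259×10⁹ = 2.599×10⁹ K⁴.
|P_net| = 0.70·5.67×10⁻⁸·4.676·2.599×10⁹.

P_net ≈ 482 W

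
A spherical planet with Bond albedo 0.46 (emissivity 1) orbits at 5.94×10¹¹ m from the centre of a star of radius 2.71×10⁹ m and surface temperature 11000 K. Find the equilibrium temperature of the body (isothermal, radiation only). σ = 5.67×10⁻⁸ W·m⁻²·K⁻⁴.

The star's surface emits σT_*⁴; at distance d the flux is S = σT_*⁴(R_*/d)².
S = 5.67×10⁻⁸·(11000)⁴·(2.71×10⁹/5.94×10¹¹)² = 17280 W/m².
For an isothermal sphere T⁴ = (1−a)S/(4σ) = 4.114×10¹⁰ K⁴.

T ≈ 450 K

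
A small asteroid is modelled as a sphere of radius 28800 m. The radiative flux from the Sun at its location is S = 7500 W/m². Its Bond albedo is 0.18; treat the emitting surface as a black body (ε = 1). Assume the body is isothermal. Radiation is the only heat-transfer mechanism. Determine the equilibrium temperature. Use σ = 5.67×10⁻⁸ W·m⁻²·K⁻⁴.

At equilibrium, absorbed power = emitted power.
Absorbing cross-section = πr² = 2.606×10⁹ m²; emitting surface = 4πr² = 1.042×10¹⁰ m² (ratio 4).
(1−a)S·A_cross = εσ·A_surf·T⁴  ⇒  T⁴ = (1−a)S/(4σ).
T⁴ = 0.820·7500/(4·5.67×10⁻⁸) = 2.712×10¹⁰ K⁴.
T = (2.712×10¹⁰)^(1/4).

T ≈ 406 K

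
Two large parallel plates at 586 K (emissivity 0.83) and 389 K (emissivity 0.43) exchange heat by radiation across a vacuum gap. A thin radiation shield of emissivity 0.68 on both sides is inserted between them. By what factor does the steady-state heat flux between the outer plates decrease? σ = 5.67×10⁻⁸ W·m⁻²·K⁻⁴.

factor ≈ 1.77

Without shield: q₀ = σΔ(T⁴)/(1/ε₁+1/ε₂−1) with denominator 2.530.
With shield the two gaps are in series; the resistances add: (1/ε₁+1/ε_s−1)+(1/ε_s+1/ε₂−1) = 1.675+2.796 = 4.472.
Heat-flux ratio q₀/q = 4.472/2.530.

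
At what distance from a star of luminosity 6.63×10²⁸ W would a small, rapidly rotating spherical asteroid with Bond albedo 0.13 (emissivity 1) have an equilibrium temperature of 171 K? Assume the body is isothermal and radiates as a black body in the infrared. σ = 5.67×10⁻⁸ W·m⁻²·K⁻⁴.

For an isothermal black-emitting sphere, (1−a)S·πr² = σ·4πr²·T⁴ ⇒ S = 4σT⁴/(1−a).
S = 4·5.67×10⁻⁸·(171)⁴/0.870 = 222.9 W/m².
Flux falls as S = L/(4πd²), so d = √(L/(4πS)) = √(6.63×10²⁸/(4π·222.9)).

d ≈ 4.87×10¹² m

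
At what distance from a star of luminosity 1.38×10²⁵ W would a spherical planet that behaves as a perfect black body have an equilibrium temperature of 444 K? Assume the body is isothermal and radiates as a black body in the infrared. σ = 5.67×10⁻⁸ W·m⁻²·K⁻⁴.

For an isothermal black-emitting sphere, (1−a)S·πr² = σ·4πr²·T⁴ ⇒ S = 4σT⁴/(1−a).
S = 4·5.67×10⁻⁸·(444)⁴/1.00 = 8814 W/m².
Flux falls as S = L/(4πd²), so d = √(L/(4πS)) = √(1.38×10²⁵/(4π·8814)).

d ≈ 1.12×10¹⁰ m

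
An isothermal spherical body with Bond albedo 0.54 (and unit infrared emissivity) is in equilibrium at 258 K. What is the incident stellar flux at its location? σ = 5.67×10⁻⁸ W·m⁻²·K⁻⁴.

(1−a)S·πr² = σ·4πr²·T⁴ ⇒ S = 4σT⁴/(1−a).
S = 4·5.67×10⁻⁸·4.431×10⁹/0.460.

S ≈ 2180 W/m²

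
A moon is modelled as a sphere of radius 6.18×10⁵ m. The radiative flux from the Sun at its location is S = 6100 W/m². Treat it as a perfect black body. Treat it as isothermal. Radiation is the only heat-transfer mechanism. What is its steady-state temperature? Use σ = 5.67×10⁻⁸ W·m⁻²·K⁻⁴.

At equilibrium, absorbed power = emitted power.
Absorbing cross-section = πr² = 1.200×10¹² m²; emitting surface = 4πr² = 4.799×10¹² m² (ratio 4).
S·A_cross = εσ·A_surf·T⁴  ⇒  T⁴ = S/(4σ).
T⁴ = 1.00·6100/(4·5.67×10⁻⁸) = 2.690×10¹⁰ K⁴.
T = (2.690×10¹⁰)^(1/4).

T ≈ 405 K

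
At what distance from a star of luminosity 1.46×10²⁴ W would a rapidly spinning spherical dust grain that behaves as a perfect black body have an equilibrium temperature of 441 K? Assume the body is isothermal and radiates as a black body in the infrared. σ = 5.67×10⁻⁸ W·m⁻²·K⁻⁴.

For an isothermal black-emitting sphere, (1−a)S·πr² = σ·4πr²·T⁴ ⇒ S = 4σT⁴/(1−a).
S = 4·5.67×10⁻⁸·(441)⁴/1.00 = 8578 W/m².
Flux falls as S = L/(4πd²), so d = √(L/(4πS)) = √(1.46×10²⁴/(4π·8578)).

d ≈ 3.68×10⁹ m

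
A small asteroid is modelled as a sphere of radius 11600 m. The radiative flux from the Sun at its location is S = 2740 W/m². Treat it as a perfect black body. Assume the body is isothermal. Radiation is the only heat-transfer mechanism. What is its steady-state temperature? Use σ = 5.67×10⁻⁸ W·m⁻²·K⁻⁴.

T ≈ 332 K

At equilibrium, absorbed power = emitted power.
Absorbing cross-section = πr² = 4.227×10⁸ m²; emitting surface = 4πr² = 1.691×10⁹ m² (ratio 4).
S·A_cross = εσ·A_surf·T⁴  ⇒  T⁴ = S/(4σ).
T⁴ = 1.00·2740/(4·5.67×10⁻⁸) = 1.208×10¹⁰ K⁴.
T = (1.208×10¹⁰)^(1/4).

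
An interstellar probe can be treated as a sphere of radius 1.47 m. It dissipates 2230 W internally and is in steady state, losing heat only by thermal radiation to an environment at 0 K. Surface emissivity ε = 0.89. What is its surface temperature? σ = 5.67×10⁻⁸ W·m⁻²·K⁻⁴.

Steady state: internal power = radiated power, P = εσA T⁴.
Radiating area A = 4πr² = 27.15 m².
T⁴ = P/(εσA) = 2230/(0.89·5.67×10⁻⁸·27.15) = 1.627×10⁹ K⁴.
T = (1.627×10⁹)^(1/4).

T ≈ 201 K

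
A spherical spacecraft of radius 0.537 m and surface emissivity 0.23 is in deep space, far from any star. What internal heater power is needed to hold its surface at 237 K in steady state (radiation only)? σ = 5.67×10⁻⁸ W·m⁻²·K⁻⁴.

P ≈ 149 W

P = εσ·4πr²·T⁴.
4πr² = 3.624 m²; T⁴ = 3.155×10⁹ K⁴.
P = 0.23·5.67×10⁻⁸·3.624·3.155×10⁹.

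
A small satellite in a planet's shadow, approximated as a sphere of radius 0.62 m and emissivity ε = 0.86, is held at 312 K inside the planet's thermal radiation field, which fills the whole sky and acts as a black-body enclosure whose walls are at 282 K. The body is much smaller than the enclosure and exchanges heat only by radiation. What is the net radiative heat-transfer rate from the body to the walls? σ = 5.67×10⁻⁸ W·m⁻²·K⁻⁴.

For a small grey body in a large enclosure: P_net = εσA(T_body⁴ − T_wall⁴).
A = 4πr² = 4.831 m²; T_body⁴ − T_wall⁴ = 9.476×10⁹ − 6.324×10⁹ = 3.152×10⁹ K⁴.
|P_net| = 0.86·5.67×10⁻⁸·4.831·3.152×10⁹.

P_net ≈ 742 W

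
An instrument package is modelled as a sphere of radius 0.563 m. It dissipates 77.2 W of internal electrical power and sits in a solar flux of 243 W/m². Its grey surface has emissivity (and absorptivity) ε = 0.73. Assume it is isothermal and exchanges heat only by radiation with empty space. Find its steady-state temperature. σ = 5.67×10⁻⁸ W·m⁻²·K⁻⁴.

T ≈ 198 K

At steady state, absorbed solar power + internal power = radiated power.
Absorbed: α·S·A_cross = 0.73·243·0.9958 = 176.6 W (cross-section πr²).
Total input = 176.6 + 77.2 = 253.8 W.
Radiated: εσ·A_surf·T⁴ with A_surf = 4πr² = 3.983 m².
T⁴ = 253.8/(0.73·5.67×10⁻⁸·3.983) = 1.540×10⁹ K⁴.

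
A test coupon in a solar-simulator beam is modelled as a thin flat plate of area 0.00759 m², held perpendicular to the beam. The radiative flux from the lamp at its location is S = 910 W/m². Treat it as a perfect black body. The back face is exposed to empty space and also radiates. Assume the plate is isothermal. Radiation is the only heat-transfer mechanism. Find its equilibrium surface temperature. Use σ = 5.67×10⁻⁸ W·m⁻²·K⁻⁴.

T ≈ 299 K

At equilibrium, absorbed power = emitted power.
Absorbing cross-section = A = 0.007590 m²; emitting surface = 2A = 0.01518 m² (ratio 2).
S·A_cross = εσ·A_surf·T⁴  ⇒  T⁴ = S/(2σ).
T⁴ = 1.00·910/(2·5.67×10⁻⁸) = 8.025×10⁹ K⁴.
T = (8.025×10⁹)^(1/4).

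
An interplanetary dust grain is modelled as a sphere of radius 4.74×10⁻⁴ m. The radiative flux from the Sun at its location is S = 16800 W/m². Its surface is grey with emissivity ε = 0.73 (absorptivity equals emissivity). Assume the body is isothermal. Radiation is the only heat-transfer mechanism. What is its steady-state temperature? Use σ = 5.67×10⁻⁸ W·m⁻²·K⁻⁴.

T ≈ 522 K

At equilibrium, absorbed power = emitted power.
Absorbing cross-section = πr² = 7.058×10⁻⁷ m²; emitting surface = 4πr² = 2.823×10⁻⁶ m² (ratio 4).
εS·A_cross = εσ·A_surf·T⁴  ⇒  T⁴ = S/(4σ)   (ε cancels).
T⁴ = 16800/(4·5.67×10⁻⁸) = 7.407×10¹⁰ K⁴.
T = (7.407×10¹⁰)^(1/4).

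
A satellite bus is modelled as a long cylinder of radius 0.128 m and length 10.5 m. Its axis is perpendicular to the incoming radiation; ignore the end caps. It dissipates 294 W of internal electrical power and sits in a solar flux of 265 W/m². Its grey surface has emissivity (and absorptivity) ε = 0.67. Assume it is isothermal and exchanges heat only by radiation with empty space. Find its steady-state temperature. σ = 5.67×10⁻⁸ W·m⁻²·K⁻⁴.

At steady state, absorbed solar power + internal power = radiated power.
Absorbed: α·S·A_cross = 0.67·265·2.688 = 477.3 W (cross-section 2rL).
Total input = 477.3 + 294 = 771.3 W.
Radiated: εσ·A_surf·T⁴ with A_surf = 2πrL = 8.445 m².
T⁴ = 771.3/(0.67·5.67×10⁻⁸·8.445) = 2.404×10⁹ K⁴.

T ≈ 221 K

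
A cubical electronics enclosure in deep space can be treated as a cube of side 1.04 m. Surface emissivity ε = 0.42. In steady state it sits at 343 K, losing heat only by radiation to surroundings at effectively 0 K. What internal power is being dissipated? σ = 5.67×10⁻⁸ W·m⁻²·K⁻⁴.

P ≈ 2140 W

Steady state: P = εσA T⁴.
A = 6L² = 6.490 m²; T⁴ = (343)⁴ = 1.384×10¹⁰ K⁴.
P = 0.42 × 5.67×10⁻⁸ × 6.490 × 1.384×10¹⁰.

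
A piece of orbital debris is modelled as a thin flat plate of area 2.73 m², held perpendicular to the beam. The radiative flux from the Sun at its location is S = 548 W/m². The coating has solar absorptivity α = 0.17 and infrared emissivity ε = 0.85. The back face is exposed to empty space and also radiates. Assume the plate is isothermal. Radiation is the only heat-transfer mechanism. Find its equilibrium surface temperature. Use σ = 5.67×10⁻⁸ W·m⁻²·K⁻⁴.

At equilibrium, absorbed power = emitted power.
Absorbing cross-section = A = 2.730 m²; emitting surface = 2A = 5.460 m² (ratio 2).
αS·A_cross = εσ·A_surf·T⁴  ⇒  T⁴ = αS/(ε·2σ).
T⁴ = 0.170·548/(0.85·2·5.67×10⁻⁸) = 9.665×10⁸ K⁴.
T = (9.665×10⁸)^(1/4).

T ≈ 176 K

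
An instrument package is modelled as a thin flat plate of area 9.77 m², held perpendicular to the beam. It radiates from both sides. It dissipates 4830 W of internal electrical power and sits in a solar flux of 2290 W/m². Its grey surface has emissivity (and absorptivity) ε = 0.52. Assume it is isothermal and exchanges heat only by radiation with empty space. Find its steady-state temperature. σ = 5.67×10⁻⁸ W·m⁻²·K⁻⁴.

T ≈ 411 K

At steady state, absorbed solar power + internal power = radiated power.
Absorbed: α·S·A_cross = 0.52·2290·9.770 = 11630 W (cross-section A).
Total input = 11630 + 4830 = 16460 W.
Radiated: εσ·A_surf·T⁴ with A_surf = 2A = 19.54 m².
T⁴ = 16460/(0.52·5.67×10⁻⁸·19.54) = 2.858×10¹⁰ K⁴.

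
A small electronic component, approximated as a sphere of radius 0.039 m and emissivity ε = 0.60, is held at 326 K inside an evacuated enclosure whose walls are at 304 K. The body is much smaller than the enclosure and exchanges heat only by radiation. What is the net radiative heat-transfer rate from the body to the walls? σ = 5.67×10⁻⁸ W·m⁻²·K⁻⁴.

For a small grey body in a large enclosure: P_net = εσA(T_body⁴ − T_wall⁴).
A = 4πr² = 0.01911 m²; T_body⁴ − T_wall⁴ = 1.129×10¹⁰ − 8.541×10⁹ = 2.754×10⁹ K⁴.
|P_net| = 0.60·5.67×10⁻⁸·0.01911·2.754×10⁹.

P_net ≈ 1.79 W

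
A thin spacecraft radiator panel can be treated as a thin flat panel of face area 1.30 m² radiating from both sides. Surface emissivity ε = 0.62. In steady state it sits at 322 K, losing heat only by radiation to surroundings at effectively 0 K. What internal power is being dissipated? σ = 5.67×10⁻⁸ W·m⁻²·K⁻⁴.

P ≈ 983 W

Steady state: P = εσA T⁴.
A = 2·1.30 = 2.600 m²; T⁴ = (322)⁴ = 1.075×10¹⁰ K⁴.
P = 0.62 × 5.67×10⁻⁸ × 2.600 × 1.075×10¹⁰.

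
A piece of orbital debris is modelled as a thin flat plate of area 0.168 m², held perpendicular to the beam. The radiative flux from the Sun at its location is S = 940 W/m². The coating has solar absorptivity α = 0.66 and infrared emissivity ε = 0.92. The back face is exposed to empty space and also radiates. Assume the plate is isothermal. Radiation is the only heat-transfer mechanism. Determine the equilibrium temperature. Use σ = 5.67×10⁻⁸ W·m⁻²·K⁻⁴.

At equilibrium, absorbed power = emitted power.
Absorbing cross-section = A = 0.1680 m²; emitting surface = 2A = 0.3360 m² (ratio 2).
αS·A_cross = εσ·A_surf·T⁴  ⇒  T⁴ = αS/(ε·2σ).
T⁴ = 0.660·940/(0.92·2·5.67×10⁻⁸) = 5.947×10⁹ K⁴.
T = (5.947×10⁹)^(1/4).

T ≈ 278 K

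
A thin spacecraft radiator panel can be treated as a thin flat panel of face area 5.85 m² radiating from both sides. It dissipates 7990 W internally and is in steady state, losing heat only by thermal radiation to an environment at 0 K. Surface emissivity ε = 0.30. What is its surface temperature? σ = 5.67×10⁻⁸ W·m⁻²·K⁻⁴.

Steady state: internal power = radiated power, P = εσA T⁴.
Radiating area A = 2·5.85 = 11.70 m².
T⁴ = P/(εσA) = 7990/(0.30·5.67×10⁻⁸·11.70) = 4.015×10¹⁰ K⁴.
T = (4.015×10¹⁰)^(1/4).

T ≈ 448 K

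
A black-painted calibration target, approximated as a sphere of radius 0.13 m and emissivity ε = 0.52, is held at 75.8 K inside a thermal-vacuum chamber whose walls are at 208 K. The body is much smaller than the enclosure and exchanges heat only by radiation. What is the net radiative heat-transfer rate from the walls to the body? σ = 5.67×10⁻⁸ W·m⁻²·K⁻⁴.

For a small grey body in a large enclosure: P_net = εσA(T_body⁴ − T_wall⁴).
A = 4πr² = 0.2124 m²; T_body⁴ − T_wall⁴ = 3.301×10⁷ − 1.872×10⁹ = -1.839×10⁹ K⁴.
|P_net| = 0.52·5.67×10⁻⁸·0.2124·1.839×10⁹.

P_net ≈ 11.5 W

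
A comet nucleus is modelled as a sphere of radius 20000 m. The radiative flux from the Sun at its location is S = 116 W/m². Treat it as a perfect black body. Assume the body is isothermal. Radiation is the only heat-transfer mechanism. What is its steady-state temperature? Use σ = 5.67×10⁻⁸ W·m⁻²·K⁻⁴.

T ≈ 150 K

At equilibrium, absorbed power = emitted power.
Absorbing cross-section = πr² = 1.257×10⁹ m²; emitting surface = 4πr² = 5.027×10⁹ m² (ratio 4).
S·A_cross = εσ·A_surf·T⁴  ⇒  T⁴ = S/(4σ).
T⁴ = 1.00·116/(4·5.67×10⁻⁸) = 5.115×10⁸ K⁴.
T = (5.115×10⁸)^(1/4).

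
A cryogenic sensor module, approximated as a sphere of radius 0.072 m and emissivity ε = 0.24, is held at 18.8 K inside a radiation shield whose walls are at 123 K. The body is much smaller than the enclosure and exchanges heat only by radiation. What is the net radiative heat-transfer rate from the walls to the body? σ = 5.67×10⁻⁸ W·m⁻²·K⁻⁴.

P_net ≈ 0.203 W

For a small grey body in a large enclosure: P_net = εσA(T_body⁴ − T_wall⁴).
A = 4πr² = 0.06514 m²; T_body⁴ − T_wall⁴ = 1.249×10⁵ − 2.289×10⁸ = -2.288×10⁸ K⁴.
|P_net| = 0.24·5.67×10⁻⁸·0.06514·2.288×10⁸.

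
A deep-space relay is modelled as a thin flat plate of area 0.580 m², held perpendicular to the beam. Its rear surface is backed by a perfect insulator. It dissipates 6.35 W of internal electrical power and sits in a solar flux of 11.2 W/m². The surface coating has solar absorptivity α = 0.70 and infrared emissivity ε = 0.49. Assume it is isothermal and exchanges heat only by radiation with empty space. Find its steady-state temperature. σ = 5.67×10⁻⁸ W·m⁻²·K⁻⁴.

T ≈ 161 K

At steady state, absorbed solar power + internal power = radiated power.
Absorbed: α·S·A_cross = 0.70·11.2·0.5800 = 4.547 W (cross-section A).
Total input = 4.547 + 6.35 = 10.90 W.
Radiated: εσ·A_surf·T⁴ with A_surf = A = 0.5800 m².
T⁴ = 10.90/(0.49·5.67×10⁻⁸·0.5800) = 6.763×10⁸ K⁴.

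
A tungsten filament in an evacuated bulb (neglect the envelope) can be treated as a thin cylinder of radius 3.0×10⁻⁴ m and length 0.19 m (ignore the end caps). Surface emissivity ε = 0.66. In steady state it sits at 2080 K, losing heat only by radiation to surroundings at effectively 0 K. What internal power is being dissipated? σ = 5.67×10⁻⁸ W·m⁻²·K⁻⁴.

P ≈ 251 W

Steady state: P = εσA T⁴.
A = 2πrL = 3.581×10⁻⁴ m²; T⁴ = (2080)⁴ = 1.872×10¹³ K⁴.
P = 0.66 × 5.67×10⁻⁸ × 3.581×10⁻⁴ × 1.872×10¹³.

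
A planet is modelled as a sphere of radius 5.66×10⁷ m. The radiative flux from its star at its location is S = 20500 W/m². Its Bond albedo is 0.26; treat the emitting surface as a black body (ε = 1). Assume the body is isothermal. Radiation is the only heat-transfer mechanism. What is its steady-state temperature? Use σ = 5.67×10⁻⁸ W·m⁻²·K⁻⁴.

At equilibrium, absorbed power = emitted power.
Absorbing cross-section = πr² = 1.006×10¹⁶ m²; emitting surface = 4πr² = 4.026×10¹⁶ m² (ratio 4).
(1−a)S·A_cross = εσ·A_surf·T⁴  ⇒  T⁴ = (1−a)S/(4σ).
T⁴ = 0.740·20500/(4·5.67×10⁻⁸) = 6.689×10¹⁰ K⁴.
T = (6.689×10¹⁰)^(1/4).

T ≈ 509 K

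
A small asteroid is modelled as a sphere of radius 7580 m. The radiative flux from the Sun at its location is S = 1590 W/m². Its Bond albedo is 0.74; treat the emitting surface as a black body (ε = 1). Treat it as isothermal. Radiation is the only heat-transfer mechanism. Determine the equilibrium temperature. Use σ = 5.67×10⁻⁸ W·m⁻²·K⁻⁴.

At equilibrium, absorbed power = emitted power.
Absorbing cross-section = πr² = 1.805×10⁸ m²; emitting surface = 4πr² = 7.220×10⁸ m² (ratio 4).
(1−a)S·A_cross = εσ·A_surf·T⁴  ⇒  T⁴ = (1−a)S/(4σ).
T⁴ = 0.260·1590/(4·5.67×10⁻⁸) = 1.823×10⁹ K⁴.
T = (1.823×10⁹)^(1/4).

T ≈ 207 K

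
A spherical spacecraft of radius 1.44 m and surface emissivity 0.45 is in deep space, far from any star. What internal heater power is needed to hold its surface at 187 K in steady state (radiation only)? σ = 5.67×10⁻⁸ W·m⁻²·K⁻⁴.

P = εσ·4πr²·T⁴.
4πr² = 26.06 m²; T⁴ = 1.223×10⁹ K⁴.
P = 0.45·5.67×10⁻⁸·26.06·1.223×10⁹.

P ≈ 813 W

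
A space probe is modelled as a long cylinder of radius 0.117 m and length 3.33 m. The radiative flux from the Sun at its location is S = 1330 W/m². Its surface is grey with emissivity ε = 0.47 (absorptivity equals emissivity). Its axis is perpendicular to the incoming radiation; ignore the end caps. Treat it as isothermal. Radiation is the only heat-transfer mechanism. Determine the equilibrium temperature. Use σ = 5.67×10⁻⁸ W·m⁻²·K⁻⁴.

At equilibrium, absorbed power = emitted power.
Absorbing cross-section = 2rL = 0.7792 m²; emitting surface = 2πrL = 2.448 m² (ratio π).
εS·A_cross = εσ·A_surf·T⁴  ⇒  T⁴ = S/(πσ)   (ε cancels).
T⁴ = 1330/(π·5.67×10⁻⁸) = 7.467×10⁹ K⁴.
T = (7.467×10⁹)^(1/4).

T ≈ 294 K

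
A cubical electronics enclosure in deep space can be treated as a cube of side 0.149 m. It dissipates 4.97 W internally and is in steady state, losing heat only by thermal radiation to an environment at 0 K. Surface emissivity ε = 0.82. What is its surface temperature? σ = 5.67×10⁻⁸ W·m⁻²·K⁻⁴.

Steady state: internal power = radiated power, P = εσA T⁴.
Radiating area A = 6L² = 0.1332 m².
T⁴ = P/(εσA) = 4.97/(0.82·5.67×10⁻⁸·0.1332) = 8.025×10⁸ K⁴.
T = (8.025×10⁸)^(1/4).

T ≈ 168 K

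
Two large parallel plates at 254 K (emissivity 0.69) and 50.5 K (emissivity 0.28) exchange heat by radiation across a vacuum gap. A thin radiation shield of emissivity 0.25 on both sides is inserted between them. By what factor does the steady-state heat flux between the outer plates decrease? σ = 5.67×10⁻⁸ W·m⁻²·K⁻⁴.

factor ≈ 2.74

Without shield: q₀ = σΔ(T⁴)/(1/ε₁+1/ε₂−1) with denominator 4.021.
With shield the two gaps are in series; the resistances add: (1/ε₁+1/ε_s−1)+(1/ε_s+1/ε₂−1) = 4.449+6.571 = 11.02.
Heat-flux ratio q₀/q = 11.02/4.021.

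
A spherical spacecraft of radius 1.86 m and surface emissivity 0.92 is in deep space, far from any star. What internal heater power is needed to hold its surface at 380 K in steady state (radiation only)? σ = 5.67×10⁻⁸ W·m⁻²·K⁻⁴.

P ≈ 47300 W

P = εσ·4πr²·T⁴.
4πr² = 43.47 m²; T⁴ = 2.085×10¹⁰ K⁴.
P = 0.92·5.67×10⁻⁸·43.47·2.085×10¹⁰.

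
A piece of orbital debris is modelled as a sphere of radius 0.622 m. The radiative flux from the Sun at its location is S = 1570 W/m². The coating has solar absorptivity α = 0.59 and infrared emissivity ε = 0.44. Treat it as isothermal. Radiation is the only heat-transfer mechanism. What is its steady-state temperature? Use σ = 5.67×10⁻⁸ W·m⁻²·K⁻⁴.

At equilibrium, absorbed power = emitted power.
Absorbing cross-section = πr² = 1.215 m²; emitting surface = 4πr² = 4.862 m² (ratio 4).
αS·A_cross = εσ·A_surf·T⁴  ⇒  T⁴ = αS/(ε·4σ).
T⁴ = 0.590·1570/(0.44·4·5.67×10⁻⁸) = 9.282×10⁹ K⁴.
T = (9.282×10⁹)^(1/4).

T ≈ 310 K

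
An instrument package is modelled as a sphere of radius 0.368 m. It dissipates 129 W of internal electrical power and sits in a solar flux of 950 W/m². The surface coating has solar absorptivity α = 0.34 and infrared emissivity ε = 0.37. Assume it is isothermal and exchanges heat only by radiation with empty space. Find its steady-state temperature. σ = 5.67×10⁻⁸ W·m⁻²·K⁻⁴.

At steady state, absorbed solar power + internal power = radiated power.
Absorbed: α·S·A_cross = 0.34·950·0.4254 = 137.4 W (cross-section πr²).
Total input = 137.4 + 129 = 266.4 W.
Radiated: εσ·A_surf·T⁴ with A_surf = 4πr² = 1.702 m².
T⁴ = 266.4/(0.37·5.67×10⁻⁸·1.702) = 7.462×10⁹ K⁴.

T ≈ 294 K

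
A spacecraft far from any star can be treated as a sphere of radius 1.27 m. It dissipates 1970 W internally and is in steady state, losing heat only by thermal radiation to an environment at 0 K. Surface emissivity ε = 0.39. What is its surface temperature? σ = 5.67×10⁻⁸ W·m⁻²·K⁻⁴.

T ≈ 257 K

Steady state: internal power = radiated power, P = εσA T⁴.
Radiating area A = 4πr² = 20.27 m².
T⁴ = P/(εσA) = 1970/(0.39·5.67×10⁻⁸·20.27) = 4.395×10⁹ K⁴.
T = (4.395×10⁹)^(1/4).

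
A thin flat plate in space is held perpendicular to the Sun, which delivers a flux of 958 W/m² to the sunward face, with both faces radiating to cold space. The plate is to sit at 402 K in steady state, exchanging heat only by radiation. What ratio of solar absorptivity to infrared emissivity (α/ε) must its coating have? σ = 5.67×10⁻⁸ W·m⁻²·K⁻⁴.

α/ε ≈ 3.09

Balance: αS·A = εσ·2A·T⁴ ⇒ α/ε = 2σT⁴/S.
α/ε = 2·5.67×10⁻⁸·(402)⁴/958 = 2·5.67×10⁻⁸·2.612×10¹⁰/958.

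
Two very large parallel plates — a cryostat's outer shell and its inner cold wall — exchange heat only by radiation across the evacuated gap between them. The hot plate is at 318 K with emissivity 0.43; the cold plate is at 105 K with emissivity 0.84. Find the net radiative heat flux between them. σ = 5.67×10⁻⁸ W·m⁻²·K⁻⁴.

q ≈ 228 W/m²

For two infinite grey parallel plates, q = σ(T₁⁴ − T₂⁴)/(1/ε₁ + 1/ε₂ − 1).
T₁⁴ − T₂⁴ = 1.023×10¹⁰ − 1.216×10⁸ = 1.010×10¹⁰ K⁴.
1/ε₁ + 1/ε₂ − 1 = 2.326 + 1.190 − 1 = 2.516.
q = 5.67×10⁻⁸ × 1.010×10¹⁰ / 2.516.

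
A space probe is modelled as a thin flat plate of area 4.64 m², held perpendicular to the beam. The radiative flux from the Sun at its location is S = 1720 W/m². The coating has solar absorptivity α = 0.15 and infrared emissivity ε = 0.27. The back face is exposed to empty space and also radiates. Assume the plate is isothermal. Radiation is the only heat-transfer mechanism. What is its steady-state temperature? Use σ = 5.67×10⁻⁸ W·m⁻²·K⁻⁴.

At equilibrium, absorbed power = emitted power.
Absorbing cross-section = A = 4.640 m²; emitting surface = 2A = 9.280 m² (ratio 2).
αS·A_cross = εσ·A_surf·T⁴  ⇒  T⁴ = αS/(ε·2σ).
T⁴ = 0.150·1720/(0.27·2·5.67×10⁻⁸) = 8.426×10⁹ K⁴.
T = (8.426×10⁹)^(1/4).

T ≈ 303 K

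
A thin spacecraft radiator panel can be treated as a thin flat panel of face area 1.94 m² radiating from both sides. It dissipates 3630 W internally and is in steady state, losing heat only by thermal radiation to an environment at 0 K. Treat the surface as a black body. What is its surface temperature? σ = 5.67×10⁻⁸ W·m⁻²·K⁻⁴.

Steady state: internal power = radiated power, P = εσA T⁴.
Radiating area A = 2·1.94 = 3.880 m².
T⁴ = P/(εσA) = 3630/(1.0·5.67×10⁻⁸·3.880) = 1.650×10¹⁰ K⁴.
T = (1.650×10¹⁰)^(1/4).

T ≈ 358 K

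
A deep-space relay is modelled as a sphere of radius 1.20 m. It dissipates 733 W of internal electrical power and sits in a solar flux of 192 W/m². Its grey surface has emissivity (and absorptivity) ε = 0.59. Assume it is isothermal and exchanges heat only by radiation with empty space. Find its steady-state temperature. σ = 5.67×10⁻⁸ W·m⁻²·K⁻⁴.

At steady state, absorbed solar power + internal power = radiated power.
Absorbed: α·S·A_cross = 0.59·192·4.524 = 512.5 W (cross-section πr²).
Total input = 512.5 + 733 = 1245 W.
Radiated: εσ·A_surf·T⁴ with A_surf = 4πr² = 18.10 m².
T⁴ = 1245/(0.59·5.67×10⁻⁸·18.10) = 2.057×10⁹ K⁴.

T ≈ 213 K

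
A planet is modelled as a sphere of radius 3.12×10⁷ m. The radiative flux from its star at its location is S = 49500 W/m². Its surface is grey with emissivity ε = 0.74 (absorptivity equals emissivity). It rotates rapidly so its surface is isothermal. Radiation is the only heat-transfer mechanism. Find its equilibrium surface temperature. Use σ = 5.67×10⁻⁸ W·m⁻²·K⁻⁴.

At equilibrium, absorbed power = emitted power.
Absorbing cross-section = πr² = 3.058×10¹⁵ m²; emitting surface = 4πr² = 1.223×10¹⁶ m² (ratio 4).
εS·A_cross = εσ·A_surf·T⁴  ⇒  T⁴ = S/(4σ)   (ε cancels).
T⁴ = 49500/(4·5.67×10⁻⁸) = 2.183×10¹¹ K⁴.
T = (2.183×10¹¹)^(1/4).

T ≈ 684 K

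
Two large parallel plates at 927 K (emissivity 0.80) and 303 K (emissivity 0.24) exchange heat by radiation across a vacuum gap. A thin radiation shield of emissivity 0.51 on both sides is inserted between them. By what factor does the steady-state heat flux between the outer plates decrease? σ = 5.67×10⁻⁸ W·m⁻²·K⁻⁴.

factor ≈ 1.66

Without shield: q₀ = σΔ(T⁴)/(1/ε₁+1/ε₂−1) with denominator 4.417.
With shield the two gaps are in series; the resistances add: (1/ε₁+1/ε_s−1)+(1/ε_s+1/ε₂−1) = 2.211+5.127 = 7.338.
Heat-flux ratio q₀/q = 7.338/4.417.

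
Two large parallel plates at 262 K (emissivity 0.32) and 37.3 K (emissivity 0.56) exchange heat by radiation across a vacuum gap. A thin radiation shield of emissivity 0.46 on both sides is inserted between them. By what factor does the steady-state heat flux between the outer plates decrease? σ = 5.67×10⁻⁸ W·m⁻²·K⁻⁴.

Without shield: q₀ = σΔ(T⁴)/(1/ε₁+1/ε₂−1) with denominator 3.911.
With shield the two gaps are in series; the resistances add: (1/ε₁+1/ε_s−1)+(1/ε_s+1/ε₂−1) = 4.299+2.960 = 7.259.
Heat-flux ratio q₀/q = 7.259/3.911.

factor ≈ 1.86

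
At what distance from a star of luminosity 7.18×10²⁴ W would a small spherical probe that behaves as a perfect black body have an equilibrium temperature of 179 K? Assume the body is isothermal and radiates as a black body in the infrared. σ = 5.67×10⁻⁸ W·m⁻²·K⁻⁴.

d ≈ 4.95×10¹⁰ m

For an isothermal black-emitting sphere, (1−a)S·πr² = σ·4πr²·T⁴ ⇒ S = 4σT⁴/(1−a).
S = 4·5.67×10⁻⁸·(179)⁴/1.00 = 232.8 W/m².
Flux falls as S = L/(4πd²), so d = √(L/(4πS)) = √(7.18×10²⁴/(4π·232.8)).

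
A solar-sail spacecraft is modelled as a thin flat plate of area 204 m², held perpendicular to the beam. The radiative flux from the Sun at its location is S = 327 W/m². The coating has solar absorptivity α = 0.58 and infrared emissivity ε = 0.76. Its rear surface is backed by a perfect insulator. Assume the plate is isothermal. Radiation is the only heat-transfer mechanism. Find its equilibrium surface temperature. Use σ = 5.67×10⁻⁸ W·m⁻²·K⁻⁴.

At equilibrium, absorbed power = emitted power.
Absorbing cross-section = A = 204.0 m²; emitting surface = A = 204.0 m² (ratio 1).
αS·A_cross = εσ·A_surf·T⁴  ⇒  T⁴ = αS/(ε·1σ).
T⁴ = 0.580·327/(0.76·1·5.67×10⁻⁸) = 4.401×10⁹ K⁴.
T = (4.401×10⁹)^(1/4).

T ≈ 258 K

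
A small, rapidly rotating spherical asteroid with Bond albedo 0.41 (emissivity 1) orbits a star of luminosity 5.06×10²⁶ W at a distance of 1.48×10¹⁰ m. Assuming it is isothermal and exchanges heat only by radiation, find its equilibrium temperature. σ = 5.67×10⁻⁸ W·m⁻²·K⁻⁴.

First find the stellar flux at distance d: S = L/(4πd²) = 5.06×10²⁶/(4π·(1.48×10¹⁰)²) = 1.838×10⁵ W/m².
For an isothermal sphere, absorbed (1−a)S·πr² = emitted σ·4πr²·T⁴, so T⁴ = (1−a)S/(4σ).
T⁴ = 0.590·1.838×10⁵/(4·5.67×10⁻⁸) = 4.782×10¹¹ K⁴.

T ≈ 832 K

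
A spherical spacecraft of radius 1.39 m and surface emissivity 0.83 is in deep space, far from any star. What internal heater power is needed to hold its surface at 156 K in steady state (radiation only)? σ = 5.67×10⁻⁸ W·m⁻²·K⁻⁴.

P ≈ 677 W

P = εσ·4πr²·T⁴.
4πr² = 24.28 m²; T⁴ = 5.922×10⁸ K⁴.
P = 0.83·5.67×10⁻⁸·24.28·5.922×10⁸.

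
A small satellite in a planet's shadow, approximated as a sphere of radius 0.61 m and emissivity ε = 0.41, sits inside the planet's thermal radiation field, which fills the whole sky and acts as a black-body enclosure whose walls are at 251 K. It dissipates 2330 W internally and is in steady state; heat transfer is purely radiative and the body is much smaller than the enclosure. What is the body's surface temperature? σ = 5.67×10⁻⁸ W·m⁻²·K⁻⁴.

For a small grey body in a large enclosure, net radiated power = εσA(T⁴ − T_w⁴).
Steady state: P = εσA(T⁴ − T_w⁴) with A = 4πr² = 4.676 m².
T⁴ = P/(εσA) + T_w⁴ = 2330/(0.41·5.67×10⁻⁸·4.676) + (251)⁴
    = 2.143×10¹⁰ + 3.969×10⁹ = 2.540×10¹⁰ K⁴.

T ≈ 399 K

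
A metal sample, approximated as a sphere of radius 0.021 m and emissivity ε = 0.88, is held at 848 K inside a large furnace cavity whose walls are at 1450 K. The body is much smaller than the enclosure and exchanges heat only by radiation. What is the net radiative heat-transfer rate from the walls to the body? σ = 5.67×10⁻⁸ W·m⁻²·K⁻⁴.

For a small grey body in a large enclosure: P_net = εσA(T_body⁴ − T_wall⁴).
A = 4πr² = 0.005542 m²; T_body⁴ − T_wall⁴ = 5.171×10¹¹ − 4.421×10¹² = -3.903×10¹² K⁴.
|P_net| = 0.88·5.67×10⁻⁸·0.005542·3.903×10¹².

P_net ≈ 1080 W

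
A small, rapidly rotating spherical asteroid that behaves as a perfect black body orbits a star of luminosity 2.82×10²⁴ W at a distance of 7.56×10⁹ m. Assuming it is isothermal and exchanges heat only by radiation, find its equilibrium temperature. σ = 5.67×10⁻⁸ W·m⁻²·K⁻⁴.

T ≈ 363 K

First find the stellar flux at distance d: S = L/(4πd²) = 2.82×10²⁴/(4π·(7.56×10⁹)²) = 3926 W/m².
For an isothermal sphere, absorbed (1−a)S·πr² = emitted σ·4πr²·T⁴, so T⁴ = (1−a)S/(4σ).
T⁴ = 1.00·3926/(4·5.67×10⁻⁸) = 1.731×10¹⁰ K⁴.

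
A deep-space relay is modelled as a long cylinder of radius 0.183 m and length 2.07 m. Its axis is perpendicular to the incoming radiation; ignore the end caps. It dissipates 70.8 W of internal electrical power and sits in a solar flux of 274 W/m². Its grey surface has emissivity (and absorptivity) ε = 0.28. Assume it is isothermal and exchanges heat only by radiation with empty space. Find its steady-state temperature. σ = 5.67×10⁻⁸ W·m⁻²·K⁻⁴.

At steady state, absorbed solar power + internal power = radiated power.
Absorbed: α·S·A_cross = 0.28·274·0.7576 = 58.12 W (cross-section 2rL).
Total input = 58.12 + 70.8 = 128.9 W.
Radiated: εσ·A_surf·T⁴ with A_surf = 2πrL = 2.380 m².
T⁴ = 128.9/(0.28·5.67×10⁻⁸·2.380) = 3.412×10⁹ K⁴.

T ≈ 242 K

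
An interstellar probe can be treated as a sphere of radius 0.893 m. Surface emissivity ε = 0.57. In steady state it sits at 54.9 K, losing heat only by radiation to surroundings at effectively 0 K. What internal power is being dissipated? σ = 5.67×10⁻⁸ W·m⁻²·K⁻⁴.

Steady state: P = εσA T⁴.
A = 4πr² = 10.02 m²; T⁴ = (54.9)⁴ = 9.084×10⁶ K⁴.
P = 0.57 × 5.67×10⁻⁸ × 10.02 × 9.084×10⁶.

P ≈ 2.94 W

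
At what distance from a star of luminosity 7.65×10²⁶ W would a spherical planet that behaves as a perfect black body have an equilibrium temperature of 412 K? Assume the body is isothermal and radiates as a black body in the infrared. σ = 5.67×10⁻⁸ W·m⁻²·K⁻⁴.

For an isothermal black-emitting sphere, (1−a)S·πr² = σ·4πr²·T⁴ ⇒ S = 4σT⁴/(1−a).
S = 4·5.67×10⁻⁸·(412)⁴/1.00 = 6535 W/m².
Flux falls as S = L/(4πd²), so d = √(L/(4πS)) = √(7.65×10²⁶/(4π·6535)).

d ≈ 9.65×10¹⁰ m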